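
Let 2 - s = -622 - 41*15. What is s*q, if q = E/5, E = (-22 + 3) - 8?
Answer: -33453/5 ≈ -6690.6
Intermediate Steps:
E = -27 (E = -19 - 8 = -27)
q = -27/5 ≈ -5.4000
s = 1239 (s = 2 - (-622 - 41*15) = 2 - (-622 - 615) = 2 - 1*(-1237) = 2 + 1237 = 1239)
s*q = 1239*(-27/5) = -33453/5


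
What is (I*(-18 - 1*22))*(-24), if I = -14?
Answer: -13440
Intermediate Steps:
(I*(-18 - 1*22))*(-24) = -14*(-18 - 1*22)*(-24) = -14*(-18 - 22)*(-24) = -14*(-40)*(-24) = 560*(-24) = -13440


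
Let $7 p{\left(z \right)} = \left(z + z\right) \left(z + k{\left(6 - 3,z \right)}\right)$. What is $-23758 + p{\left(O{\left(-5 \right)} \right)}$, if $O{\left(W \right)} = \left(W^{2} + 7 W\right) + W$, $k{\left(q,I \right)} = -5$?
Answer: $- \frac{165706}{7} \approx -23672.0$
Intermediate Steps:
$O{\left(W \right)} = W^{2} + 8 W$
$p{\left(z \right)} = \frac{2 z \left(-5 + z\right)}{7}$ ($p{\left(z \right)} = \frac{\left(z + z\right) \left(z - 5\right)}{7} = \frac{2 z \left(-5 + z\right)}{7}$)
$-23758 + p{\left(O{\left(-5 \right)} \right)} = -23758 + \frac{2 \left(- 5 \left(8 - 5\right)\right) \left(-5 - 5 \left(8 - 5\right)\right)}{7} = -23758 + \frac{2 \left(\left(-5\right) 3\right) \left(-5 - 15\right)}{7} = -23758 + \frac{2}{7} \left(-15\right) \left(-5 - 15\right) = -23758 + \frac{2}{7} \left(-15\right) \left(-20\right) = -23758 + \frac{600}{7} = - \frac{165706}{7}$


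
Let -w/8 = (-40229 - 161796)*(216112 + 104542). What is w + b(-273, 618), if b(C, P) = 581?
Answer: 518240995381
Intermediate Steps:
w = 518240994800 (w = -8*(-40229 - 161796)*(216112 + 104542) = -(-1616200)*320654 = -8*(-64780124350) = 518240994800)
w + b(-273, 618) = 518240994800 + 581 = 518240995381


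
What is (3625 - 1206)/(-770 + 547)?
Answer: -2419/223 ≈ -10.848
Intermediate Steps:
(3625 - 1206)/(-770 + 547) = 2419/(-223) = 2419*(-1/223) = -2419/223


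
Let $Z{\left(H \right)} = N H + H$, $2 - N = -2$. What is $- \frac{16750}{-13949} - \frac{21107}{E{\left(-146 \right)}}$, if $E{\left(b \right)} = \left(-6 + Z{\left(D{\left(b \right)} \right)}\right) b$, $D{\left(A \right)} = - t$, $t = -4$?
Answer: $\frac{328658543}{28511756} \approx 11.527$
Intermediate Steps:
$N = 4$ ($N = 2 - -2 = 2 + 2 = 4$)
$D{\left(A \right)} = 4$ ($D{\left(A \right)} = \left(-1\right) \left(-4\right) = 4$)
$Z{\left(H \right)} = 5 H$ ($Z{\left(H \right)} = 4 H + H = 5 H$)
$E{\left(b \right)} = 14 b$ ($E{\left(b \right)} = \left(-6 + 5 \cdot 4\right) b = \left(-6 + 20\right) b = 14 b$)
$- \frac{16750}{-13949} - \frac{21107}{E{\left(-146 \right)}} = - \frac{16750}{-13949} - \frac{21107}{14 \left(-146\right)} = \left(-16750\right) \left(- \frac{1}{13949}\right) - \frac{21107}{-2044} = \frac{16750}{13949} - - \frac{21107}{2044} = \frac{16750}{13949} + \frac{21107}{2044} = \frac{328658543}{28511756}$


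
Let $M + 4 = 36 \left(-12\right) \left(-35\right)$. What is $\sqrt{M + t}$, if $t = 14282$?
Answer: $\sqrt{29398} \approx 171.46$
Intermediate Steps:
$M = 15116$ ($M = -4 + 36 \left(-12\right) \left(-35\right) = -4 - -15120 = -4 + 15120 = 15116$)
$\sqrt{M + t} = \sqrt{15116 + 14282} = \sqrt{29398}$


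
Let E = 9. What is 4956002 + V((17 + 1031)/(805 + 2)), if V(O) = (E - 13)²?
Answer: 4956018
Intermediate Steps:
V(O) = 16 (V(O) = (9 - 13)² = (-4)² = 16)
4956002 + V((17 + 1031)/(805 + 2)) = 4956002 + 16 = 4956018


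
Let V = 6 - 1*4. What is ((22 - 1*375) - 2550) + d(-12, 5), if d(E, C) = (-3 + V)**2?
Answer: -2902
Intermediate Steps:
V = 2 (V = 6 - 4 = 2)
d(E, C) = 1 (d(E, C) = (-3 + 2)**2 = (-1)**2 = 1)
((22 - 1*375) - 2550) + d(-12, 5) = ((22 - 1*375) - 2550) + 1 = ((22 - 375) - 2550) + 1 = (-353 - 2550) + 1 = -2903 + 1 = -2902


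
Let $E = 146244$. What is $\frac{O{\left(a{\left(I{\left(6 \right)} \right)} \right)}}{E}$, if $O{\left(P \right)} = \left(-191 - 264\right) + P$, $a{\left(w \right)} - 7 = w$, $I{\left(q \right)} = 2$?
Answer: $- \frac{223}{73122} \approx -0.0030497$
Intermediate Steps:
$a{\left(w \right)} = 7 + w$
$O{\left(P \right)} = -455 + P$
$\frac{O{\left(a{\left(I{\left(6 \right)} \right)} \right)}}{E} = \frac{-455 + \left(7 + 2\right)}{146244} = \left(-455 + 9\right) \frac{1}{146244} = \left(-446\right) \frac{1}{146244} = - \frac{223}{73122}$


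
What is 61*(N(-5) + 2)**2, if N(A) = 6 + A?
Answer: 549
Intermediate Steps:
61*(N(-5) + 2)**2 = 61*((6 - 5) + 2)**2 = 61*(1 + 2)**2 = 61*3**2 = 61*9 = 549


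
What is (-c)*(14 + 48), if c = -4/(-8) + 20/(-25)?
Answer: 93/5 ≈ 18.600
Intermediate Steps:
c = -3/10 (c = -4*(-1/8) + 20*(-1/25) = 1/2 - 4/5 = -3/10 ≈ -0.30000)
(-c)*(14 + 48) = (-1*(-3/10))*(14 + 48) = (3/10)*62 = 93/5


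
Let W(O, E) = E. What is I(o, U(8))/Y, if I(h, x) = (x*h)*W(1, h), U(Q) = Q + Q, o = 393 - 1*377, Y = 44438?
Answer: 2048/22219 ≈ 0.092173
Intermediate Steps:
o = 16 (o = 393 - 377 = 16)
U(Q) = 2*Q
I(h, x) = x*h² (I(h, x) = (x*h)*h = (h*x)*h = x*h²)
I(o, U(8))/Y = ((2*8)*16²)/44438 = (16*256)*(1/44438) = 4096*(1/44438) = 2048/22219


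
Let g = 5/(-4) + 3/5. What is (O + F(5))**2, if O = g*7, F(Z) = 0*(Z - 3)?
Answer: 8281/400 ≈ 20.703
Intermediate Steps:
g = -13/20 (g = 5*(-1/4) + 3*(1/5) = -5/4 + 3/5 = -13/20 ≈ -0.65000)
F(Z) = 0 (F(Z) = 0*(-3 + Z) = 0)
O = -91/20 (O = -13/20*7 = -91/20 ≈ -4.5500)
(O + F(5))**2 = (-91/20 + 0)**2 = (-91/20)**2 = 8281/400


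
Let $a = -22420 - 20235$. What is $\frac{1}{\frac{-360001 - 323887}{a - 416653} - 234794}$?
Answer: $- \frac{114827}{26960519666} \approx -4.2591 \cdot 10^{-6}$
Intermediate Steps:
$a = -42655$ ($a = -22420 - 20235 = -42655$)
$\frac{1}{\frac{-360001 - 323887}{a - 416653} - 234794} = \frac{1}{\frac{-360001 - 323887}{-42655 - 416653} - 234794} = \frac{1}{- \frac{683888}{-459308} - 234794} = \frac{1}{\left(-683888\right) \left(- \frac{1}{459308}\right) - 234794} = \frac{1}{\frac{170972}{114827} - 234794} = \frac{1}{- \frac{26960519666}{114827}} = - \frac{114827}{26960519666}$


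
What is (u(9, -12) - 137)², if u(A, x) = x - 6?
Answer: 24025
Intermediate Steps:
u(A, x) = -6 + x
(u(9, -12) - 137)² = ((-6 - 12) - 137)² = (-18 - 137)² = (-155)² = 24025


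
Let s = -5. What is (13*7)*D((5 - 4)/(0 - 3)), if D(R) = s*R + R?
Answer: 364/3 ≈ 121.33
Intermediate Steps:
D(R) = -4*R (D(R) = -5*R + R = -4*R)
(13*7)*D((5 - 4)/(0 - 3)) = (13*7)*(-4*(5 - 4)/(0 - 3)) = 91*(-4/(-3)) = 91*(-4*(-1)/3) = 91*(-4*(-⅓)) = 91*(4/3) = 364/3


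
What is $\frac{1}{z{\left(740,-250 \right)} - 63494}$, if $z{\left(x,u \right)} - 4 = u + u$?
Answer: $- \frac{1}{63990} \approx -1.5627 \cdot 10^{-5}$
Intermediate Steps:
$z{\left(x,u \right)} = 4 + 2 u$ ($z{\left(x,u \right)} = 4 + \left(u + u\right) = 4 + 2 u$)
$\frac{1}{z{\left(740,-250 \right)} - 63494} = \frac{1}{\left(4 + 2 \left(-250\right)\right) - 63494} = \frac{1}{\left(4 - 500\right) - 63494} = \frac{1}{-496 - 63494} = \frac{1}{-63990} = - \frac{1}{63990}$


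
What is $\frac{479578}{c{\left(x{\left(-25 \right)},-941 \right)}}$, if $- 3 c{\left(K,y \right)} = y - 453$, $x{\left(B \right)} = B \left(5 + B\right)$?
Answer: $\frac{719367}{697} \approx 1032.1$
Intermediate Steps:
$c{\left(K,y \right)} = 151 - \frac{y}{3}$ ($c{\left(K,y \right)} = - \frac{y - 453}{3} = - \frac{-453 + y}{3} = 151 - \frac{y}{3}$)
$\frac{479578}{c{\left(x{\left(-25 \right)},-941 \right)}} = \frac{479578}{151 - - \frac{941}{3}} = \frac{479578}{151 + \frac{941}{3}} = \frac{479578}{\frac{1394}{3}} = 479578 \cdot \frac{3}{1394} = \frac{719367}{697}$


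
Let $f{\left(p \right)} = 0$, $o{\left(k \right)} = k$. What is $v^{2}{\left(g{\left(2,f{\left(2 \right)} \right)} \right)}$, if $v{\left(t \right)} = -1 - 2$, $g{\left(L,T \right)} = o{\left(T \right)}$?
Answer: $9$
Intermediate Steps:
$g{\left(L,T \right)} = T$
$v{\left(t \right)} = -3$
$v^{2}{\left(g{\left(2,f{\left(2 \right)} \right)} \right)} = \left(-3\right)^{2} = 9$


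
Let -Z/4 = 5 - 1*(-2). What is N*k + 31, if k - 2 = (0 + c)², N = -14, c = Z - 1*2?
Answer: -12597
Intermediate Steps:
Z = -28 (Z = -4*(5 - 1*(-2)) = -4*(5 + 2) = -4*7 = -28)
c = -30 (c = -28 - 1*2 = -28 - 2 = -30)
k = 902 (k = 2 + (0 - 30)² = 2 + (-30)² = 2 + 900 = 902)
N*k + 31 = -14*902 + 31 = -12628 + 31 = -12597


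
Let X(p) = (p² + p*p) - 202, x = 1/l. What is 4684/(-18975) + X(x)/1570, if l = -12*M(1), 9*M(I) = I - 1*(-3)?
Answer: -286348693/762643200 ≈ -0.37547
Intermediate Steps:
M(I) = ⅓ + I/9 (M(I) = (I - 1*(-3))/9 = (I + 3)/9 = (3 + I)/9 = ⅓ + I/9)
l = -16/3 (l = -12*(⅓ + (⅑)*1) = -12*(⅓ + ⅑) = -12*4/9 = -16/3 ≈ -5.3333)
x = -3/16 (x = 1/(-16/3) = -3/16 ≈ -0.18750)
X(p) = -202 + 2*p² (X(p) = (p² + p²) - 202 = 2*p² - 202 = -202 + 2*p²)
4684/(-18975) + X(x)/1570 = 4684/(-18975) + (-202 + 2*(-3/16)²)/1570 = 4684*(-1/18975) + (-202 + 2*(9/256))*(1/1570) = -4684/18975 + (-202 + 9/128)*(1/1570) = -4684/18975 - 25847/128*1/1570 = -4684/18975 - 25847/200960 = -286348693/762643200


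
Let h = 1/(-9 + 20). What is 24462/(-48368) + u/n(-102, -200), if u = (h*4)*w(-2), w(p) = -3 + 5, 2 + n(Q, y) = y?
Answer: -13685377/26868424 ≈ -0.50935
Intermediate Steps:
n(Q, y) = -2 + y
h = 1/11 ≈ 0.090909
w(p) = 2
u = 8/11 (u = ((1/11)*4)*2 = (4/11)*2 = 8/11 ≈ 0.72727)
24462/(-48368) + u/n(-102, -200) = 24462/(-48368) + 8/(11*(-2 - 200)) = 24462*(-1/48368) + (8/11)/(-202) = -12231/24184 + (8/11)*(-1/202) = -12231/24184 - 4/1111 = -13685377/26868424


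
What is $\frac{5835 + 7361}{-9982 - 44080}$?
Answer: $- \frac{6598}{27031} \approx -0.24409$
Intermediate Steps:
$\frac{5835 + 7361}{-9982 - 44080} = \frac{13196}{-54062} = 13196 \left(- \frac{1}{54062}\right) = - \frac{6598}{27031}$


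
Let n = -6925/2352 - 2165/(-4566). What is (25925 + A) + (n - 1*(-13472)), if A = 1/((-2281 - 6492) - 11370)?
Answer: 1420306413719405/36053391696 ≈ 39395.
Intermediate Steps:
n = -4421245/1789872 (n = -6925*1/2352 - 2165*(-1/4566) = -6925/2352 + 2165/4566 = -4421245/1789872 ≈ -2.4701)
A = -1/20143 (A = 1/(-8773 - 11370) = 1/(-20143) = -1/20143 ≈ -4.9645e-5)
(25925 + A) + (n - 1*(-13472)) = (25925 - 1/20143) + (-4421245/1789872 - 1*(-13472)) = 522207274/20143 + (-4421245/1789872 + 13472) = 522207274/20143 + 24108734339/1789872 = 1420306413719405/36053391696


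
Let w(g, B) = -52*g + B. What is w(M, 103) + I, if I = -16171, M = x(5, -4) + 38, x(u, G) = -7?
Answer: -17680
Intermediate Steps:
M = 31 (M = -7 + 38 = 31)
w(g, B) = B - 52*g
w(M, 103) + I = (103 - 52*31) - 16171 = (103 - 1612) - 16171 = -1509 - 16171 = -17680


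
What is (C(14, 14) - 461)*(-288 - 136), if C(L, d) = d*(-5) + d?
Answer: 219208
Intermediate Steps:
C(L, d) = -4*d (C(L, d) = -5*d + d = -4*d)
(C(14, 14) - 461)*(-288 - 136) = (-4*14 - 461)*(-288 - 136) = (-56 - 461)*(-424) = -517*(-424) = 219208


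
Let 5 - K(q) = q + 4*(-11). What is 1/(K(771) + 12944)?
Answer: 1/12222 ≈ 8.1820e-5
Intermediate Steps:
K(q) = 49 - q (K(q) = 5 - (q + 4*(-11)) = 5 - (q - 44) = 5 - (-44 + q) = 5 + (44 - q) = 49 - q)
1/(K(771) + 12944) = 1/((49 - 1*771) + 12944) = 1/((49 - 771) + 12944) = 1/(-722 + 12944) = 1/12222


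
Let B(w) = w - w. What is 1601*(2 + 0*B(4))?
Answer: 3202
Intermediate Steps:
B(w) = 0
1601*(2 + 0*B(4)) = 1601*(2 + 0*0) = 1601*(2 + 0) = 1601*2 = 3202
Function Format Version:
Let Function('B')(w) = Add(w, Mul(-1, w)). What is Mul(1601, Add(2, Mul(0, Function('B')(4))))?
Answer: 3202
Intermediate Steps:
Function('B')(w) = 0
Mul(1601, Add(2, Mul(0, Function('B')(4)))) = Mul(1601, Add(2, Mul(0, 0))) = Mul(1601, Add(2, 0)) = Mul(1601, 2) = 3202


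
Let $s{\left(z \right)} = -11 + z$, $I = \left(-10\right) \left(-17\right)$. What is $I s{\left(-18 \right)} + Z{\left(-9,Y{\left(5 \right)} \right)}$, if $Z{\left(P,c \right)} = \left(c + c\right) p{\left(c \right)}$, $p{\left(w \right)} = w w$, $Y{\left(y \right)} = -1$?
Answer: $-4932$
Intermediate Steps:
$p{\left(w \right)} = w^{2}$
$Z{\left(P,c \right)} = 2 c^{3}$ ($Z{\left(P,c \right)} = \left(c + c\right) c^{2} = 2 c c^{2} = 2 c^{3}$)
$I = 170$
$I s{\left(-18 \right)} + Z{\left(-9,Y{\left(5 \right)} \right)} = 170 \left(-11 - 18\right) + 2 \left(-1\right)^{3} = 170 \left(-29\right) + 2 \left(-1\right) = -4930 - 2 = -4932$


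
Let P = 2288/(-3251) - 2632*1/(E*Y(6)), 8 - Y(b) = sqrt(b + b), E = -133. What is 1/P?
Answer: 7256375044/11597615353 - 9438117893*sqrt(3)/46390461412 ≈ 0.27329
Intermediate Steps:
Y(b) = 8 - sqrt(2)*sqrt(b) (Y(b) = 8 - sqrt(b + b) = 8 - sqrt(2*b) = 8 - sqrt(2)*sqrt(b))
P = -2288/3251 - 2632/(-1064 + 266*sqrt(3)) (P = 2288/(-3251) - 2632*(-1/(133*(8 - sqrt(2)*sqrt(6)))) = 2288*(-1/3251) - 2632*(-1/(133*(8 - 2*sqrt(3)))) = -2288/3251 - 2632/(-1064 + 266*sqrt(3)) ≈ 3.6591)
1/P = 1/(1879616/802997 + 188*sqrt(3)/247)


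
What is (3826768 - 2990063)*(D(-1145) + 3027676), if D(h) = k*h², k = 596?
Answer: 656310210532080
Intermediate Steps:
D(h) = 596*h²
(3826768 - 2990063)*(D(-1145) + 3027676) = (3826768 - 2990063)*(596*(-1145)² + 3027676) = 836705*(596*1311025 + 3027676) = 836705*(781370900 + 3027676) = 836705*784398576 = 656310210532080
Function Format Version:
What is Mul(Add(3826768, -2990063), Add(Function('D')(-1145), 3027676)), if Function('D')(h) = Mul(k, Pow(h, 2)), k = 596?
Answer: 656310210532080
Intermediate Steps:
Function('D')(h) = Mul(596, Pow(h, 2))
Mul(Add(3826768, -2990063), Add(Function('D')(-1145), 3027676)) = Mul(Add(3826768, -2990063), Add(Mul(596, Pow(-1145, 2)), 3027676)) = Mul(836705, Add(Mul(596, 1311025), 3027676)) = Mul(836705, Add(781370900, 3027676)) = Mul(836705, 784398576) = 656310210532080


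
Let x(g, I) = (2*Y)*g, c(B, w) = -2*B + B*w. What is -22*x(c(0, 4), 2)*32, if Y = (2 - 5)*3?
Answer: 0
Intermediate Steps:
Y = -9 (Y = -3*3 = -9)
x(g, I) = -18*g (x(g, I) = (2*(-9))*g = -18*g)
-22*x(c(0, 4), 2)*32 = -(-396)*0*(-2 + 4)*32 = -(-396)*0*2*32 = -(-396)*0*32 = -22*0*32 = 0*32 = 0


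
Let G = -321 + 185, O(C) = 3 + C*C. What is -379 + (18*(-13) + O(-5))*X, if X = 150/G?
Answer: -5161/34 ≈ -151.79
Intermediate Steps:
O(C) = 3 + C**2
G = -136
X = -75/68 (X = 150/(-136) = 150*(-1/136) = -75/68 ≈ -1.1029)
-379 + (18*(-13) + O(-5))*X = -379 + (18*(-13) + (3 + (-5)**2))*(-75/68) = -379 + (-234 + (3 + 25))*(-75/68) = -379 + (-234 + 28)*(-75/68) = -379 - 206*(-75/68) = -379 + 7725/34 = -5161/34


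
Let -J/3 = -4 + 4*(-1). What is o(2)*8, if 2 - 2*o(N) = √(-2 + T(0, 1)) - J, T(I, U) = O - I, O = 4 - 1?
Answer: 100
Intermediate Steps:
O = 3
T(I, U) = 3 - I
J = 24 (J = -3*(-4 + 4*(-1)) = -3*(-4 - 4) = -3*(-8) = 24)
o(N) = 25/2 (o(N) = 1 - (√(-2 + (3 - 1*0)) - 1*24)/2 = 1 - (√(-2 + (3 + 0)) - 24)/2 = 1 - (√(-2 + 3) - 24)/2 = 1 - (√1 - 24)/2 = 1 - (1 - 24)/2 = 1 - ½*(-23) = 1 + 23/2 = 25/2)
o(2)*8 = (25/2)*8 = 100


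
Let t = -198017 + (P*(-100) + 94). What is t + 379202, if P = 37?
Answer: 177579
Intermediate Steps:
t = -201623 (t = -198017 + (37*(-100) + 94) = -198017 + (-3700 + 94) = -198017 - 3606 = -201623)
t + 379202 = -201623 + 379202 = 177579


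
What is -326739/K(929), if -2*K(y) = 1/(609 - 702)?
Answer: -60773454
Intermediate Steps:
K(y) = 1/186 (K(y) = -1/(2*(609 - 702)) = -½/(-93) = -½*(-1/93) = 1/186)
-326739/K(929) = -326739/1/186 = -326739*186 = -60773454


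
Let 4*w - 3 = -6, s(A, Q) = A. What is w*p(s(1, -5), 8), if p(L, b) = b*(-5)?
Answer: 30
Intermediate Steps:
p(L, b) = -5*b
w = -¾ (w = ¾ + (¼)*(-6) = ¾ - 3/2 = -¾ ≈ -0.75000)
w*p(s(1, -5), 8) = -(-15)*8/4 = -¾*(-40) = 30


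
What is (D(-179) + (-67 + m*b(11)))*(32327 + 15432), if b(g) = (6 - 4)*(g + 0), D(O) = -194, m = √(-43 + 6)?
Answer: -12465099 + 1050698*I*√37 ≈ -1.2465e+7 + 6.3911e+6*I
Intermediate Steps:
m = I*√37 (m = √(-37) = I*√37 ≈ 6.0828*I)
b(g) = 2*g
(D(-179) + (-67 + m*b(11)))*(32327 + 15432) = (-194 + (-67 + (I*√37)*(2*11)))*(32327 + 15432) = (-194 + (-67 + (I*√37)*22))*47759 = (-194 + (-67 + 22*I*√37))*47759 = (-261 + 22*I*√37)*47759 = -12465099 + 1050698*I*√37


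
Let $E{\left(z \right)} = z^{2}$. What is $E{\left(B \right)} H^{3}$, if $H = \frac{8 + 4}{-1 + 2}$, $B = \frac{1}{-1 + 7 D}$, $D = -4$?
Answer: $\frac{1728}{841} \approx 2.0547$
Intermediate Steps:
$B = - \frac{1}{29}$ ($B = \frac{1}{-1 + 7 \left(-4\right)} = \frac{1}{-1 - 28} = \frac{1}{-29} = - \frac{1}{29} \approx -0.034483$)
$H = 12$ ($H = \frac{12}{1} = 12 \cdot 1 = 12$)
$E{\left(B \right)} H^{3} = \left(- \frac{1}{29}\right)^{2} \cdot 12^{3} = \frac{1}{841} \cdot 1728 = \frac{1728}{841}$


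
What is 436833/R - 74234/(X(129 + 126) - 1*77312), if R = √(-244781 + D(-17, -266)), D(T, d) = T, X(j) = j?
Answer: 74234/77057 - 436833*I*√244798/244798 ≈ 0.96336 - 882.9*I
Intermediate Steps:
R = I*√244798 (R = √(-244781 - 17) = √(-244798) = I*√244798 ≈ 494.77*I)
436833/R - 74234/(X(129 + 126) - 1*77312) = 436833/((I*√244798)) - 74234/((129 + 126) - 1*77312) = 436833*(-I*√244798/244798) - 74234/(255 - 77312) = -436833*I*√244798/244798 - 74234/(-77057) = -436833*I*√244798/244798 - 74234*(-1/77057) = -436833*I*√244798/244798 + 74234/77057 = 74234/77057 - 436833*I*√244798/244798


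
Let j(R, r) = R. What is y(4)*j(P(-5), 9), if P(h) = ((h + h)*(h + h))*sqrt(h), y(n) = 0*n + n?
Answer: 400*I*sqrt(5) ≈ 894.43*I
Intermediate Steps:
y(n) = n (y(n) = 0 + n = n)
P(h) = 4*h**(5/2) (P(h) = ((2*h)*(2*h))*sqrt(h) = (4*h**2)*sqrt(h) = 4*h**(5/2))
y(4)*j(P(-5), 9) = 4*(4*(-5)**(5/2)) = 4*(4*(25*I*sqrt(5))) = 4*(100*I*sqrt(5)) = 400*I*sqrt(5)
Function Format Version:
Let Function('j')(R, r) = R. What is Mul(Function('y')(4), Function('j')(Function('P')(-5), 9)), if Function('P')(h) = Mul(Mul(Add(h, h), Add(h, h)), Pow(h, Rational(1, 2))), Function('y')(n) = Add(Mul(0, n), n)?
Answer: Mul(400, I, Pow(5, Rational(1, 2))) ≈ Mul(894.43, I)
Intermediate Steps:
Function('y')(n) = n (Function('y')(n) = Add(0, n) = n)
Function('P')(h) = Mul(4, Pow(h, Rational(5, 2))) (Function('P')(h) = Mul(Mul(Mul(2, h), Mul(2, h)), Pow(h, Rational(1, 2))) = Mul(Mul(4, Pow(h, 2)), Pow(h, Rational(1, 2))) = Mul(4, Pow(h, Rational(5, 2))))
Mul(Function('y')(4), Function('j')(Function('P')(-5), 9)) = Mul(4, Mul(4, Pow(-5, Rational(5, 2)))) = Mul(4, Mul(4, Mul(25, I, Pow(5, Rational(1, 2))))) = Mul(4, Mul(100, I, Pow(5, Rational(1, 2)))) = Mul(400, I, Pow(5, Rational(1, 2)))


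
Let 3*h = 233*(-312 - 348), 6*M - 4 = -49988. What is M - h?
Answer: 128788/3 ≈ 42929.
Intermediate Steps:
M = -24992/3 (M = ⅔ + (⅙)*(-49988) = ⅔ - 24994/3 = -24992/3 ≈ -8330.7)
h = -51260 (h = (233*(-312 - 348))/3 = (233*(-660))/3 = (⅓)*(-153780) = -51260)
M - h = -24992/3 - 1*(-51260) = -24992/3 + 51260 = 128788/3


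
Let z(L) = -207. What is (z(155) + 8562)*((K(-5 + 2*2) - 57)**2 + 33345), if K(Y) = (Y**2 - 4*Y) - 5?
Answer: 305742870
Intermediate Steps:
K(Y) = -5 + Y**2 - 4*Y
(z(155) + 8562)*((K(-5 + 2*2) - 57)**2 + 33345) = (-207 + 8562)*(((-5 + (-5 + 2*2)**2 - 4*(-5 + 2*2)) - 57)**2 + 33345) = 8355*(((-5 + (-5 + 4)**2 - 4*(-5 + 4)) - 57)**2 + 33345) = 8355*(((-5 + (-1)**2 - 4*(-1)) - 57)**2 + 33345) = 8355*(((-5 + 1 + 4) - 57)**2 + 33345) = 8355*((0 - 57)**2 + 33345) = 8355*((-57)**2 + 33345) = 8355*(3249 + 33345) = 8355*36594 = 305742870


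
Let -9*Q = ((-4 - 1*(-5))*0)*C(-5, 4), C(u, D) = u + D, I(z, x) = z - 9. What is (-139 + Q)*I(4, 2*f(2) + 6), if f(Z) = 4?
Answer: 695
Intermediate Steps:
I(z, x) = -9 + z
C(u, D) = D + u
Q = 0 (Q = -(-4 - 1*(-5))*0*(4 - 5)/9 = -(-4 + 5)*0*(-1)/9 = -1*0*(-1)/9 = -0*(-1) = -⅑*0 = 0)
(-139 + Q)*I(4, 2*f(2) + 6) = (-139 + 0)*(-9 + 4) = -139*(-5) = 695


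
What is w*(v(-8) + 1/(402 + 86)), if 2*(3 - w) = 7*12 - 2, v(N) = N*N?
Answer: -593427/244 ≈ -2432.1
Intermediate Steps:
v(N) = N²
w = -38 (w = 3 - (7*12 - 2)/2 = 3 - (84 - 2)/2 = 3 - ½*82 = 3 - 41 = -38)
w*(v(-8) + 1/(402 + 86)) = -38*((-8)² + 1/(402 + 86)) = -38*(64 + 1/488) = -38*31233/488 = -593427/244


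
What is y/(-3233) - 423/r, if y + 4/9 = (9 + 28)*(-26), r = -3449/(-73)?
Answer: -14239525/1645173 ≈ -8.6553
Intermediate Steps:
r = 3449/73 (r = -3449*(-1/73) = 3449/73 ≈ 47.247)
y = -8662/9 (y = -4/9 + (9 + 28)*(-26) = -4/9 + 37*(-26) = -4/9 - 962 = -8662/9 ≈ -962.44)
y/(-3233) - 423/r = -8662/9/(-3233) - 423/3449/73 = -8662/9*(-1/3233) - 423*73/3449 = 142/477 - 30879/3449 = -14239525/1645173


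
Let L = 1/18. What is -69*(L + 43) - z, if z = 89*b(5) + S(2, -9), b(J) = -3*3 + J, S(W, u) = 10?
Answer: -15749/6 ≈ -2624.8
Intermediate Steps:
L = 1/18 ≈ 0.055556
b(J) = -9 + J
z = -346 (z = 89*(-9 + 5) + 10 = 89*(-4) + 10 = -356 + 10 = -346)
-69*(L + 43) - z = -69*(1/18 + 43) - 1*(-346) = -69*775/18 + 346 = -17825/6 + 346 = -15749/6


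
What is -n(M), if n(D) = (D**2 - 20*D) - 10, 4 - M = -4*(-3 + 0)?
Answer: -214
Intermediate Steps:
M = -8 (M = 4 - (-4)*(-3 + 0) = 4 - (-4)*(-3) = 4 - 1*12 = 4 - 12 = -8)
n(D) = -10 + D**2 - 20*D
-n(M) = -(-10 + (-8)**2 - 20*(-8)) = -(-10 + 64 + 160) = -1*214 = -214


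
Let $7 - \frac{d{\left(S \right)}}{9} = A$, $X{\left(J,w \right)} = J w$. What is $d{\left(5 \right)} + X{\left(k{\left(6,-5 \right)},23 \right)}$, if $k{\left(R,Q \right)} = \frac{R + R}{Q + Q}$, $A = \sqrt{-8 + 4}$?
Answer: $\frac{177}{5} - 18 i \approx 35.4 - 18.0 i$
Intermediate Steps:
$A = 2 i$ ($A = \sqrt{-4} = 2 i \approx 2.0 i$)
$k{\left(R,Q \right)} = \frac{R}{Q}$ ($k{\left(R,Q \right)} = \frac{2 R}{2 Q} = 2 R \frac{1}{2 Q} = \frac{R}{Q}$)
$d{\left(S \right)} = 63 - 18 i$ ($d{\left(S \right)} = 63 - 9 \cdot 2 i = 63 - 18 i$)
$d{\left(5 \right)} + X{\left(k{\left(6,-5 \right)},23 \right)} = \left(63 - 18 i\right) + \frac{6}{-5} \cdot 23 = \left(63 - 18 i\right) + 6 \left(- \frac{1}{5}\right) 23 = \left(63 - 18 i\right) - \frac{138}{5} = \frac{177}{5} - 18 i$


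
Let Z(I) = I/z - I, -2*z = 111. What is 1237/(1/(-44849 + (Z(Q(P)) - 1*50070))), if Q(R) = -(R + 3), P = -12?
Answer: -4344767054/37 ≈ -1.1743e+8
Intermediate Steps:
z = -111/2 (z = -1/2*111 = -111/2 ≈ -55.500)
Q(R) = -3 - R (Q(R) = -(3 + R) = -3 - R)
Z(I) = -113*I/111 (Z(I) = I/(-111/2) - I = I*(-2/111) - I = -2*I/111 - I = -113*I/111)
1237/(1/(-44849 + (Z(Q(P)) - 1*50070))) = 1237/(1/(-44849 + (-113*(-3 - 1*(-12))/111 - 1*50070))) = 1237/(1/(-44849 + (-113*(-3 + 12)/111 - 50070))) = 1237/(1/(-44849 + (-113/111*9 - 50070))) = 1237/(1/(-44849 + (-339/37 - 50070))) = 1237/(1/(-44849 - 1852929/37)) = 1237/(1/(-3512342/37)) = 1237/(-37/3512342) = 1237*(-3512342/37) = -4344767054/37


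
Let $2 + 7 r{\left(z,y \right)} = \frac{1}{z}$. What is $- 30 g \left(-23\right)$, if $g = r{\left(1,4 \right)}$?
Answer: $- \frac{690}{7} \approx -98.571$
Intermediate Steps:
$r{\left(z,y \right)} = - \frac{2}{7} + \frac{1}{7 z}$
$g = - \frac{1}{7}$ ($g = \frac{1 - 2}{7 \cdot 1} = \frac{1}{7} \cdot 1 \left(1 - 2\right) = \frac{1}{7} \cdot 1 \left(-1\right) = - \frac{1}{7} \approx -0.14286$)
$- 30 g \left(-23\right) = \left(-30\right) \left(- \frac{1}{7}\right) \left(-23\right) = \frac{30}{7} \left(-23\right) = - \frac{690}{7}$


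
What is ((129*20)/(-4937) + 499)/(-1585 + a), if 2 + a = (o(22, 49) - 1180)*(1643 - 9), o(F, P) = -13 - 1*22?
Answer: -2460983/9809310489 ≈ -0.00025088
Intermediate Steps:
o(F, P) = -35 (o(F, P) = -13 - 22 = -35)
a = -1985312 (a = -2 + (-35 - 1180)*(1643 - 9) = -2 - 1215*1634 = -2 - 1985310 = -1985312)
((129*20)/(-4937) + 499)/(-1585 + a) = ((129*20)/(-4937) + 499)/(-1585 - 1985312) = (2580*(-1/4937) + 499)/(-1986897) = (-2580/4937 + 499)*(-1/1986897) = (2460983/4937)*(-1/1986897) = -2460983/9809310489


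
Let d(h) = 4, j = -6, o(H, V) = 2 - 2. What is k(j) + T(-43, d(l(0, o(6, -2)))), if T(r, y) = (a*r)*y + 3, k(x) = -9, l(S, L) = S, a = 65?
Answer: -11186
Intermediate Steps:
o(H, V) = 0
T(r, y) = 3 + 65*r*y (T(r, y) = (65*r)*y + 3 = 65*r*y + 3 = 3 + 65*r*y)
k(j) + T(-43, d(l(0, o(6, -2)))) = -9 + (3 + 65*(-43)*4) = -9 + (3 - 11180) = -9 - 11177 = -11186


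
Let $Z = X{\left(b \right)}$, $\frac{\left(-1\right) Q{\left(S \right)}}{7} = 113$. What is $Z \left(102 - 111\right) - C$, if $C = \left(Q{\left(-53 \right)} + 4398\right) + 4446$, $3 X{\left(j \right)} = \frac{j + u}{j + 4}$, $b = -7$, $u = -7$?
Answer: $-8067$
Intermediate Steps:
$Q{\left(S \right)} = -791$ ($Q{\left(S \right)} = \left(-7\right) 113 = -791$)
$X{\left(j \right)} = \frac{-7 + j}{3 \left(4 + j\right)}$ ($X{\left(j \right)} = \frac{\left(j - 7\right) \frac{1}{j + 4}}{3} = \frac{\left(-7 + j\right) \frac{1}{4 + j}}{3} = \frac{\frac{1}{4 + j} \left(-7 + j\right)}{3} = \frac{-7 + j}{3 \left(4 + j\right)}$)
$Z = \frac{14}{9}$ ($Z = \frac{-7 - 7}{3 \left(4 - 7\right)} = \frac{1}{3} \frac{1}{-3} \left(-14\right) = \frac{1}{3} \left(- \frac{1}{3}\right) \left(-14\right) = \frac{14}{9} \approx 1.5556$)
$C = 8053$ ($C = \left(-791 + 4398\right) + 4446 = 3607 + 4446 = 8053$)
$Z \left(102 - 111\right) - C = \frac{14 \left(102 - 111\right)}{9} - 8053 = \frac{14}{9} \left(-9\right) - 8053 = -14 - 8053 = -8067$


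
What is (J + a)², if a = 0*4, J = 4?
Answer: 16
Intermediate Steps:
a = 0
(J + a)² = (4 + 0)² = 4² = 16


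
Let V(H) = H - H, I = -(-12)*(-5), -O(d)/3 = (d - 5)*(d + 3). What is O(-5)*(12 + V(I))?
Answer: -720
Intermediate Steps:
O(d) = -3*(-5 + d)*(3 + d) (O(d) = -3*(d - 5)*(d + 3) = -3*(-5 + d)*(3 + d))
I = -60 (I = -3*20 = -60)
V(H) = 0
O(-5)*(12 + V(I)) = (45 - 3*(-5)² + 6*(-5))*(12 + 0) = (45 - 3*25 - 30)*12 = (45 - 75 - 30)*12 = -60*12 = -720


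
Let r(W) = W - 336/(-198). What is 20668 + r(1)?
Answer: 682133/33 ≈ 20671.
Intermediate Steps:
r(W) = 56/33 + W (r(W) = W - 336*(-1/198) = W + 56/33 = 56/33 + W)
20668 + r(1) = 20668 + (56/33 + 1) = 20668 + 89/33 = 682133/33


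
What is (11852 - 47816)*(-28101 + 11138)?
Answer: 610057332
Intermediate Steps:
(11852 - 47816)*(-28101 + 11138) = -35964*(-16963) = 610057332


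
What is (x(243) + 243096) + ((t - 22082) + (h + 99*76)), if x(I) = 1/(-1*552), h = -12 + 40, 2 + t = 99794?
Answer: 181253615/552 ≈ 3.2836e+5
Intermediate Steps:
t = 99792 (t = -2 + 99794 = 99792)
h = 28
x(I) = -1/552 (x(I) = 1/(-552) = -1/552)
(x(243) + 243096) + ((t - 22082) + (h + 99*76)) = (-1/552 + 243096) + ((99792 - 22082) + (28 + 99*76)) = 134188991/552 + (77710 + (28 + 7524)) = 134188991/552 + (77710 + 7552) = 134188991/552 + 85262 = 181253615/552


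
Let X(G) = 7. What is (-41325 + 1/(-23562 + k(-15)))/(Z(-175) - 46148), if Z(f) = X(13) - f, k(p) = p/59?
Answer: 28724449642/31950346059 ≈ 0.89903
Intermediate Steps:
k(p) = p/59 (k(p) = p*(1/59) = p/59)
Z(f) = 7 - f
(-41325 + 1/(-23562 + k(-15)))/(Z(-175) - 46148) = (-41325 + 1/(-23562 + (1/59)*(-15)))/((7 - 1*(-175)) - 46148) = (-41325 + 1/(-23562 - 15/59))/((7 + 175) - 46148) = (-41325 + 1/(-1390173/59))/(182 - 46148) = (-41325 - 59/1390173)/(-45966) = -57448899284/1390173*(-1/45966) = 28724449642/31950346059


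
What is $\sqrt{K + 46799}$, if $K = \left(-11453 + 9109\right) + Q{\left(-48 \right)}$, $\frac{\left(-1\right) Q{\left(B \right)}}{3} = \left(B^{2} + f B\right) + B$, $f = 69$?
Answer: $\sqrt{47623} \approx 218.23$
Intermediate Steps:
$Q{\left(B \right)} = - 210 B - 3 B^{2}$ ($Q{\left(B \right)} = - 3 \left(\left(B^{2} + 69 B\right) + B\right) = - 3 \left(B^{2} + 70 B\right) = - 210 B - 3 B^{2}$)
$K = 824$ ($K = \left(-11453 + 9109\right) - - 144 \left(70 - 48\right) = -2344 - \left(-144\right) 22 = -2344 + 3168 = 824$)
$\sqrt{K + 46799} = \sqrt{824 + 46799} = \sqrt{47623}$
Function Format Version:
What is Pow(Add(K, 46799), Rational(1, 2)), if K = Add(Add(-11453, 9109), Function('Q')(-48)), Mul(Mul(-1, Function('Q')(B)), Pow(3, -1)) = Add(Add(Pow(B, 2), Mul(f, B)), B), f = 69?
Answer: Pow(47623, Rational(1, 2)) ≈ 218.23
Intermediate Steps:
Function('Q')(B) = Add(Mul(-210, B), Mul(-3, Pow(B, 2))) (Function('Q')(B) = Mul(-3, Add(Add(Pow(B, 2), Mul(69, B)), B)) = Mul(-3, Add(Pow(B, 2), Mul(70, B))) = Add(Mul(-210, B), Mul(-3, Pow(B, 2))))
K = 824 (K = Add(Add(-11453, 9109), Mul(-3, -48, Add(70, -48))) = Add(-2344, Mul(-3, -48, 22)) = Add(-2344, 3168) = 824)
Pow(Add(K, 46799), Rational(1, 2)) = Pow(Add(824, 46799), Rational(1, 2)) = Pow(47623, Rational(1, 2))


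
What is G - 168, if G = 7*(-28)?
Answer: -364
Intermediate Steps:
G = -196
G - 168 = -196 - 168 = -364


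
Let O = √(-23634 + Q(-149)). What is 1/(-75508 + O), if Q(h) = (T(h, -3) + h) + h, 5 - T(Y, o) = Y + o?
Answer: -75508/5701481839 - 5*I*√951/5701481839 ≈ -1.3244e-5 - 2.7044e-8*I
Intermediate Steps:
T(Y, o) = 5 - Y - o (T(Y, o) = 5 - (Y + o) = 5 + (-Y - o) = 5 - Y - o)
Q(h) = 8 + h (Q(h) = ((5 - h - 1*(-3)) + h) + h = ((5 - h + 3) + h) + h = ((8 - h) + h) + h = 8 + h)
O = 5*I*√951 (O = √(-23634 + (8 - 149)) = √(-23634 - 141) = √(-23775) = 5*I*√951 ≈ 154.19*I)
1/(-75508 + O) = 1/(-75508 + 5*I*√951)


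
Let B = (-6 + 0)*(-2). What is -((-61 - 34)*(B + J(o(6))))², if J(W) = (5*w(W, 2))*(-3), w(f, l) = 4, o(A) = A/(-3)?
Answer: -20793600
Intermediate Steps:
o(A) = -A/3 (o(A) = A*(-⅓) = -A/3)
J(W) = -60 (J(W) = (5*4)*(-3) = 20*(-3) = -60)
B = 12 (B = -6*(-2) = 12)
-((-61 - 34)*(B + J(o(6))))² = -((-61 - 34)*(12 - 60))² = -(-95*(-48))² = -1*4560² = -1*20793600 = -20793600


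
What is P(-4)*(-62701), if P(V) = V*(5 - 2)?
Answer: 752412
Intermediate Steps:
P(V) = 3*V (P(V) = V*3 = 3*V)
P(-4)*(-62701) = (3*(-4))*(-62701) = -12*(-62701) = 752412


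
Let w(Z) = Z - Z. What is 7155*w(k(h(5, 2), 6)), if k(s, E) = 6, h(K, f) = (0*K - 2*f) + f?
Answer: 0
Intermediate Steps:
h(K, f) = -f (h(K, f) = (0 - 2*f) + f = -2*f + f = -f)
w(Z) = 0
7155*w(k(h(5, 2), 6)) = 7155*0 = 0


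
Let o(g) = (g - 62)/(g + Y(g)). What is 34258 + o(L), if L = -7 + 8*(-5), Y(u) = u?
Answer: 3220361/94 ≈ 34259.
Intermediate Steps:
L = -47 (L = -7 - 40 = -47)
o(g) = (-62 + g)/(2*g) (o(g) = (g - 62)/(g + g) = (-62 + g)/((2*g)) = (-62 + g)*(1/(2*g)) = (-62 + g)/(2*g))
34258 + o(L) = 34258 + (1/2)*(-62 - 47)/(-47) = 34258 + (1/2)*(-1/47)*(-109) = 34258 + 109/94 = 3220361/94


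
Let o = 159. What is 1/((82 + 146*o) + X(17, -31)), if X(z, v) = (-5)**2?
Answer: 1/23321 ≈ 4.2880e-5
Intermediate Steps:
X(z, v) = 25
1/((82 + 146*o) + X(17, -31)) = 1/((82 + 146*159) + 25) = 1/((82 + 23214) + 25) = 1/(23296 + 25) = 1/23321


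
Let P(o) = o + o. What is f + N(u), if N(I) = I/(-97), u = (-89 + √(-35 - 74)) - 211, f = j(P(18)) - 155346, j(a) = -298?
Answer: -15097168/97 - I*√109/97 ≈ -1.5564e+5 - 0.10763*I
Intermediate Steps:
P(o) = 2*o
f = -155644 (f = -298 - 155346 = -155644)
u = -300 + I*√109 (u = (-89 + √(-109)) - 211 = (-89 + I*√109) - 211 = -300 + I*√109 ≈ -300.0 + 10.44*I)
N(I) = -I/97 (N(I) = I*(-1/97) = -I/97)
f + N(u) = -155644 - (-300 + I*√109)/97 = -155644 + (300/97 - I*√109/97) = -15097168/97 - I*√109/97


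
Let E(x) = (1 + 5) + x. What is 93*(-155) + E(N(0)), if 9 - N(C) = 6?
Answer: -14406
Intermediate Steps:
N(C) = 3 (N(C) = 9 - 1*6 = 9 - 6 = 3)
E(x) = 6 + x
93*(-155) + E(N(0)) = 93*(-155) + (6 + 3) = -14415 + 9 = -14406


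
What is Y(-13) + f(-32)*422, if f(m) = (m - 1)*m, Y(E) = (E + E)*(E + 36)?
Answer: 445034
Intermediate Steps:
Y(E) = 2*E*(36 + E) (Y(E) = (2*E)*(36 + E) = 2*E*(36 + E))
f(m) = m*(-1 + m) (f(m) = (-1 + m)*m = m*(-1 + m))
Y(-13) + f(-32)*422 = 2*(-13)*(36 - 13) - 32*(-1 - 32)*422 = 2*(-13)*23 - 32*(-33)*422 = -598 + 1056*422 = -598 + 445632 = 445034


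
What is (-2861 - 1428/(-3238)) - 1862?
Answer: -7645823/1619 ≈ -4722.6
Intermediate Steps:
(-2861 - 1428/(-3238)) - 1862 = (-2861 - 1428*(-1/3238)) - 1862 = (-2861 + 714/1619) - 1862 = -4631245/1619 - 1862 = -7645823/1619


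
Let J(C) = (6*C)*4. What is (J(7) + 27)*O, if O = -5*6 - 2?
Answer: -6240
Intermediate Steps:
O = -32 (O = -30 - 2 = -32)
J(C) = 24*C
(J(7) + 27)*O = (24*7 + 27)*(-32) = (168 + 27)*(-32) = 195*(-32) = -6240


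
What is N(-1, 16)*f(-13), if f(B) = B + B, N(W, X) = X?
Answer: -416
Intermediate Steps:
f(B) = 2*B
N(-1, 16)*f(-13) = 16*(2*(-13)) = 16*(-26) = -416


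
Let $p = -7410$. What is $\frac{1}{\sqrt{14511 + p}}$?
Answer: $\frac{\sqrt{789}}{2367} \approx 0.011867$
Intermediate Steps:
$\frac{1}{\sqrt{14511 + p}} = \frac{1}{\sqrt{14511 - 7410}} = \frac{1}{\sqrt{7101}} = \frac{1}{3 \sqrt{789}} = \frac{\sqrt{789}}{2367}$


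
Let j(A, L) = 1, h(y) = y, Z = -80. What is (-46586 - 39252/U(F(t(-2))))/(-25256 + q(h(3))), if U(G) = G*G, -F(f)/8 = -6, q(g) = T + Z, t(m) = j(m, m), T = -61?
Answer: 8947783/4876224 ≈ 1.8350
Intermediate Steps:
t(m) = 1
q(g) = -141 (q(g) = -61 - 80 = -141)
F(f) = 48 (F(f) = -8*(-6) = 48)
U(G) = G²
(-46586 - 39252/U(F(t(-2))))/(-25256 + q(h(3))) = (-46586 - 39252/(48²))/(-25256 - 141) = (-46586 - 39252/2304)/(-25397) = (-46586 - 39252*1/2304)*(-1/25397) = (-46586 - 3271/192)*(-1/25397) = -8947783/192*(-1/25397) = 8947783/4876224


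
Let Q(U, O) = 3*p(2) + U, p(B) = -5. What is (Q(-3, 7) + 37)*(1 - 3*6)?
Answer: -323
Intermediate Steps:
Q(U, O) = -15 + U (Q(U, O) = 3*(-5) + U = -15 + U)
(Q(-3, 7) + 37)*(1 - 3*6) = ((-15 - 3) + 37)*(1 - 3*6) = (-18 + 37)*(1 - 18) = 19*(-17) = -323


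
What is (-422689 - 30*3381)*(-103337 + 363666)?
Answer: -136443375151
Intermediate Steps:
(-422689 - 30*3381)*(-103337 + 363666) = (-422689 - 101430)*260329 = -524119*260329 = -136443375151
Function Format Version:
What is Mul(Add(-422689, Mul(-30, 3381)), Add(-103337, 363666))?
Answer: -136443375151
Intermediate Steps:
Mul(Add(-422689, Mul(-30, 3381)), Add(-103337, 363666)) = Mul(Add(-422689, -101430), 260329) = Mul(-524119, 260329) = -136443375151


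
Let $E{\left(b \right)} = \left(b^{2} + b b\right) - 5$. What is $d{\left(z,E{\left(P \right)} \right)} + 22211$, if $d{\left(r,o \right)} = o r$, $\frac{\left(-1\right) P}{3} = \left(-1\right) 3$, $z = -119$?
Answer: $3528$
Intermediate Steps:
$P = 9$ ($P = - 3 \left(\left(-1\right) 3\right) = \left(-3\right) \left(-3\right) = 9$)
$E{\left(b \right)} = -5 + 2 b^{2}$ ($E{\left(b \right)} = \left(b^{2} + b^{2}\right) - 5 = 2 b^{2} - 5 = -5 + 2 b^{2}$)
$d{\left(z,E{\left(P \right)} \right)} + 22211 = \left(-5 + 2 \cdot 9^{2}\right) \left(-119\right) + 22211 = \left(-5 + 2 \cdot 81\right) \left(-119\right) + 22211 = \left(-5 + 162\right) \left(-119\right) + 22211 = 157 \left(-119\right) + 22211 = -18683 + 22211 = 3528$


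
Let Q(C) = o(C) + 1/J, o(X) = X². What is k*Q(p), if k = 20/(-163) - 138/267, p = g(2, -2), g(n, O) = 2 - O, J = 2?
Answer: -153087/14507 ≈ -10.553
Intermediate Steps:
p = 4 (p = 2 - 1*(-2) = 2 + 2 = 4)
k = -9278/14507 (k = 20*(-1/163) - 138*1/267 = -20/163 - 46/89 = -9278/14507 ≈ -0.63955)
Q(C) = ½ + C² (Q(C) = C² + 1/2 = C² + ½ = ½ + C²)
k*Q(p) = -9278*(½ + 4²)/14507 = -9278*(½ + 16)/14507 = -9278/14507*33/2 = -153087/14507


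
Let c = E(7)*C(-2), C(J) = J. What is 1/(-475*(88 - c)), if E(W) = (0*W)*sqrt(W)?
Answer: -1/41800 ≈ -2.3923e-5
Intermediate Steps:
E(W) = 0 (E(W) = 0*sqrt(W) = 0)
c = 0 (c = 0*(-2) = 0)
1/(-475*(88 - c)) = 1/(-475*(88 - 1*0)) = 1/(-475*(88 + 0)) = 1/(-475*88) = 1/(-41800) = -1/41800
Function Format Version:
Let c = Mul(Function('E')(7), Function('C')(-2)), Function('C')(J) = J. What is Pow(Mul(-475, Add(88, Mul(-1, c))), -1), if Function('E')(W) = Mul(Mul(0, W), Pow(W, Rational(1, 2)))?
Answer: Rational(-1, 41800) ≈ -2.3923e-5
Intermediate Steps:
Function('E')(W) = 0 (Function('E')(W) = Mul(0, Pow(W, Rational(1, 2))) = 0)
c = 0 (c = Mul(0, -2) = 0)
Pow(Mul(-475, Add(88, Mul(-1, c))), -1) = Pow(Mul(-475, Add(88, Mul(-1, 0))), -1) = Pow(Mul(-475, Add(88, 0)), -1) = Pow(Mul(-475, 88), -1) = Pow(-41800, -1) = Rational(-1, 41800)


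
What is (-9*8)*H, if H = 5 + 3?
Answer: -576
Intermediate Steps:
H = 8
(-9*8)*H = -9*8*8 = -72*8 = -576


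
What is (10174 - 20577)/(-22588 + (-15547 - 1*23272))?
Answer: 10403/61407 ≈ 0.16941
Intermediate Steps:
(10174 - 20577)/(-22588 + (-15547 - 1*23272)) = -10403/(-22588 + (-15547 - 23272)) = -10403/(-22588 - 38819) = -10403/(-61407) = -10403*(-1/61407) = 10403/61407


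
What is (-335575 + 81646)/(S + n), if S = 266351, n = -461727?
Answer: 253929/195376 ≈ 1.2997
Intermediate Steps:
(-335575 + 81646)/(S + n) = (-335575 + 81646)/(266351 - 461727) = -253929/(-195376) = -253929*(-1/195376) = 253929/195376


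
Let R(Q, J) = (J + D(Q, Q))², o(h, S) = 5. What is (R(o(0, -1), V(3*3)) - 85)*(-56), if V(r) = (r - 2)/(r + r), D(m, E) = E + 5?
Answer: -104006/81 ≈ -1284.0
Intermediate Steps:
D(m, E) = 5 + E
V(r) = (-2 + r)/(2*r) (V(r) = (-2 + r)/((2*r)) = (-2 + r)*(1/(2*r)) = (-2 + r)/(2*r))
R(Q, J) = (5 + J + Q)² (R(Q, J) = (J + (5 + Q))² = (5 + J + Q)²)
(R(o(0, -1), V(3*3)) - 85)*(-56) = ((5 + (-2 + 3*3)/(2*((3*3))) + 5)² - 85)*(-56) = ((5 + (½)*(-2 + 9)/9 + 5)² - 85)*(-56) = ((5 + (½)*(⅑)*7 + 5)² - 85)*(-56) = ((5 + 7/18 + 5)² - 85)*(-56) = ((187/18)² - 85)*(-56) = (34969/324 - 85)*(-56) = (7429/324)*(-56) = -104006/81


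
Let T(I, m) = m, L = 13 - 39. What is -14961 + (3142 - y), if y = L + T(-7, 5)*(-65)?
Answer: -11468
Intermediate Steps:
L = -26
y = -351 (y = -26 + 5*(-65) = -26 - 325 = -351)
-14961 + (3142 - y) = -14961 + (3142 - 1*(-351)) = -14961 + (3142 + 351) = -14961 + 3493 = -11468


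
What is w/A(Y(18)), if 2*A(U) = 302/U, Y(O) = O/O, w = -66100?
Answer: -66100/151 ≈ -437.75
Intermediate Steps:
Y(O) = 1
A(U) = 151/U (A(U) = (302/U)/2 = 151/U)
w/A(Y(18)) = -66100/(151/1) = -66100/(151*1) = -66100/151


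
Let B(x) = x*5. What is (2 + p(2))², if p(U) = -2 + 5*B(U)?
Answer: 2500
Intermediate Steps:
B(x) = 5*x
p(U) = -2 + 25*U (p(U) = -2 + 5*(5*U) = -2 + 25*U)
(2 + p(2))² = (2 + (-2 + 25*2))² = (2 + (-2 + 50))² = (2 + 48)² = 50² = 2500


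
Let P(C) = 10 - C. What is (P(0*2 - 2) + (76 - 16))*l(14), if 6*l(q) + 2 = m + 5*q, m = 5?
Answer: 876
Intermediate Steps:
l(q) = ½ + 5*q/6 (l(q) = -⅓ + (5 + 5*q)/6 = -⅓ + (⅚ + 5*q/6) = ½ + 5*q/6)
(P(0*2 - 2) + (76 - 16))*l(14) = ((10 - (0*2 - 2)) + (76 - 16))*(½ + (⅚)*14) = ((10 - (0 - 2)) + 60)*(½ + 35/3) = ((10 - 1*(-2)) + 60)*(73/6) = ((10 + 2) + 60)*(73/6) = (12 + 60)*(73/6) = 72*(73/6) = 876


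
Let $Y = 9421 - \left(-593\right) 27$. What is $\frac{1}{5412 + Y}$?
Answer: $\frac{1}{30844} \approx 3.2421 \cdot 10^{-5}$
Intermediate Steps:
$Y = 25432$ ($Y = 9421 - -16011 = 9421 + 16011 = 25432$)
$\frac{1}{5412 + Y} = \frac{1}{5412 + 25432} = \frac{1}{30844}$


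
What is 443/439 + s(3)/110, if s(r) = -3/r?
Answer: 48291/48290 ≈ 1.0000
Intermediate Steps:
443/439 + s(3)/110 = 443/439 - 3/3/110 = 443*(1/439) - 3*1/3*(1/110) = 443/439 - 1*1/110 = 443/439 - 1/110 = 48291/48290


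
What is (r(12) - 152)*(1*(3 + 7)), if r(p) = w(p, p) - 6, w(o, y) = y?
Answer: -1460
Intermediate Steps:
r(p) = -6 + p (r(p) = p - 6 = -6 + p)
(r(12) - 152)*(1*(3 + 7)) = ((-6 + 12) - 152)*(1*(3 + 7)) = (6 - 152)*(1*10) = -146*10 = -1460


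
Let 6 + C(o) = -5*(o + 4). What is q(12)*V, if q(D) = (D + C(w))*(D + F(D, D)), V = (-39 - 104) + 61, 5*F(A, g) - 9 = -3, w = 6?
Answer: 238128/5 ≈ 47626.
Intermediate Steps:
F(A, g) = 6/5 (F(A, g) = 9/5 + (⅕)*(-3) = 9/5 - ⅗ = 6/5)
C(o) = -26 - 5*o (C(o) = -6 - 5*(o + 4) = -6 - 5*(4 + o) = -6 + (-20 - 5*o) = -26 - 5*o)
V = -82 (V = -143 + 61 = -82)
q(D) = (-56 + D)*(6/5 + D) (q(D) = (D + (-26 - 5*6))*(D + 6/5) = (D + (-26 - 30))*(6/5 + D) = (D - 56)*(6/5 + D) = (-56 + D)*(6/5 + D))
q(12)*V = (-336/5 + 12² - 274/5*12)*(-82) = (-336/5 + 144 - 3288/5)*(-82) = -2904/5*(-82) = 238128/5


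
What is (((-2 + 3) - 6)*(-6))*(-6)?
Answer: -180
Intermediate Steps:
(((-2 + 3) - 6)*(-6))*(-6) = ((1 - 6)*(-6))*(-6) = -5*(-6)*(-6) = 30*(-6) = -180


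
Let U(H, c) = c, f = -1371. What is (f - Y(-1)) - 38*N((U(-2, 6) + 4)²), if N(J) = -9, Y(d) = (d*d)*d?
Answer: -1028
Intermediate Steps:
Y(d) = d³ (Y(d) = d²*d = d³)
(f - Y(-1)) - 38*N((U(-2, 6) + 4)²) = (-1371 - 1*(-1)³) - 38*(-9) = (-1371 - 1*(-1)) + 342 = (-1371 + 1) + 342 = -1370 + 342 = -1028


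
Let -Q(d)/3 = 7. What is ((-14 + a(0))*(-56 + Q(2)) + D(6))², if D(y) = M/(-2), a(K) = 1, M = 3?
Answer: 3996001/4 ≈ 9.9900e+5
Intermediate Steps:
Q(d) = -21 (Q(d) = -3*7 = -21)
D(y) = -3/2 (D(y) = 3/(-2) = 3*(-½) = -3/2)
((-14 + a(0))*(-56 + Q(2)) + D(6))² = ((-14 + 1)*(-56 - 21) - 3/2)² = (-13*(-77) - 3/2)² = (1001 - 3/2)² = (1999/2)² = 3996001/4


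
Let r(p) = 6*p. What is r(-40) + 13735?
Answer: 13495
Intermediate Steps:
r(-40) + 13735 = 6*(-40) + 13735 = -240 + 13735 = 13495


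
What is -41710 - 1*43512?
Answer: -85222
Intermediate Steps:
-41710 - 1*43512 = -41710 - 43512 = -85222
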